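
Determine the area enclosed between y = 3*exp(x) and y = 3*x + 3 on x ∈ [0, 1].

-15/2 + 3*exp(1)

On [0, 1], (3*exp(x)) - (3*x + 3) = -3*x + 3*exp(x) - 3 is ≥ 0 throughout, so the area is a single integral of |-3*x + 3*exp(x) - 3|.
∫[0,1] (-3*x + 3*exp(x) - 3) dx = -15/2 + 3*exp(1).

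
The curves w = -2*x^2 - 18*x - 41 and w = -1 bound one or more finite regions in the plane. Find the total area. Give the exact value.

Set the curves equal: -2*x^2 - 18*x - 41 = -1, so -2*x^2 - 18*x - 40 = 0, which factors as -2*(x + 4)*(x + 5) = 0. The curves meet at x = -5, -4.
On [-5, -4], w = -2*x^2 - 18*x - 41 is on top; that piece has area ∫[-5,-4] (-2*x^2 - 18*x - 40) dx = 1/3.

1/3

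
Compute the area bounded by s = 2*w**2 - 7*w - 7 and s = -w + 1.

Both boundary curves give s as a function of w, so integrate with respect to w. Setting them equal: 2*w**2 - 6*w - 8 = 0, i.e. 2*(w - 4)*(w + 1) = 0, so they meet at w = -1, 4.
For w in [-1, 4], s = 2*w**2 - 7*w - 7 is on the left; area = ∫[-1,4] (-(2*w**2 - 6*w - 8)) dw = 125/3.

125/3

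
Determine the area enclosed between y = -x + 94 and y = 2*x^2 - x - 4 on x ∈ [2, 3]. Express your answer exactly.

On [2, 3], (-x + 94) - (2*x^2 - x - 4) = -2*x^2 + 98 is ≥ 0 throughout, so the area is a single integral of |-2*x^2 + 98|.
∫[2,3] (-2*x^2 + 98) dx = 256/3.

256/3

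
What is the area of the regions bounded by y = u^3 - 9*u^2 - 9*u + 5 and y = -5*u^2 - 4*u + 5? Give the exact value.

443/6

Set the curves equal: u^3 - 9*u^2 - 9*u + 5 = -5*u^2 - 4*u + 5, so u^3 - 4*u^2 - 5*u = 0, which factors as u*(u - 5)*(u + 1) = 0. The curves meet at u = -1, 0, 5.
On [-1, 0], y = u^3 - 9*u^2 - 9*u + 5 is on top; that piece has area ∫[-1,0] (u^3 - 4*u^2 - 5*u) du = 11/12.
On [0, 5], y = -5*u^2 - 4*u + 5 is on top; that piece has area ∫[0,5] (-(u^3 - 4*u^2 - 5*u)) du = 875/12.
Total enclosed area = 11/12 + 875/12 = 443/6.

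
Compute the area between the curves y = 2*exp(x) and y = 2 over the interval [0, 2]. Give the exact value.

On [0, 2], (2*exp(x)) - (2) = 2*exp(x) - 2 is ≥ 0 throughout, so the area is a single integral of |2*exp(x) - 2|.
∫[0,2] (2*exp(x) - 2) dx = -6 + 2*exp(2).

-6 + 2*exp(2)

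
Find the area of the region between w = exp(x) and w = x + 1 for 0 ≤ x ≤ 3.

-17/2 + exp(3)

On [0, 3], (exp(x)) - (x + 1) = -x + exp(x) - 1 is ≥ 0 throughout, so the area is a single integral of |-x + exp(x) - 1|.
∫[0,3] (-x + exp(x) - 1) dx = -17/2 + exp(3).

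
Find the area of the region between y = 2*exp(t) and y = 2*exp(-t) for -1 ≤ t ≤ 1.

-8 + 4*exp(-1) + 4*exp(1)

The difference (2*exp(t)) - (2*exp(-t)) = 2*exp(t) - 2*exp(-t) changes sign at t = 0 inside [-1, 1], so split the integral there.
∫[-1,0] (2*exp(t) - 2*exp(-t)) dt = -2*exp(1) - 2*exp(-1) + 4; the area of that piece is -4 + 2*exp(-1) + 2*exp(1).
∫[0,1] (2*exp(t) - 2*exp(-t)) dt = -4 + 2*exp(-1) + 2*exp(1).
Total area = (-4 + 2*exp(-1) + 2*exp(1)) + (-4 + 2*exp(-1) + 2*exp(1)) = -8 + 4*exp(-1) + 4*exp(1).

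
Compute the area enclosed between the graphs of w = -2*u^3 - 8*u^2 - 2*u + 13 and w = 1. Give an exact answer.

71/3

Set the curves equal: -2*u^3 - 8*u^2 - 2*u + 13 = 1, so -2*u^3 - 8*u^2 - 2*u + 12 = 0, which factors as -2*(u - 1)*(u + 2)*(u + 3) = 0. The curves meet at u = -3, -2, 1.
On [-3, -2], w = 1 is on top; that piece has area ∫[-3,-2] (-(-2*u^3 - 8*u^2 - 2*u + 12)) du = 7/6.
On [-2, 1], w = -2*u^3 - 8*u^2 - 2*u + 13 is on top; that piece has area ∫[-2,1] (-2*u^3 - 8*u^2 - 2*u + 12) du = 45/2.
Total enclosed area = 7/6 + 45/2 = 71/3.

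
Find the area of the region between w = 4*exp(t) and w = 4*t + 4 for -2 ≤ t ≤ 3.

-30 - 4*exp(-2) + 4*exp(3)

On [-2, 3], (4*exp(t)) - (4*t + 4) = -4*t + 4*exp(t) - 4 is ≥ 0 throughout, so the area is a single integral of |-4*t + 4*exp(t) - 4|.
∫[-2,3] (-4*t + 4*exp(t) - 4) dt = -30 - 4*exp(-2) + 4*exp(3).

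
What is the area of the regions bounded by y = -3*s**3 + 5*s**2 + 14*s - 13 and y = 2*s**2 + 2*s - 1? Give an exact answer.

Set the curves equal: -3*s**3 + 5*s**2 + 14*s - 13 = 2*s**2 + 2*s - 1, so -3*s**3 + 3*s**2 + 12*s - 12 = 0, which factors as -3*(s - 2)*(s - 1)*(s + 2) = 0. The curves meet at s = -2, 1, 2.
On [-2, 1], y = 2*s**2 + 2*s - 1 is on top; that piece has area ∫[-2,1] (-(-3*s**3 + 3*s**2 + 12*s - 12)) ds = 135/4.
On [1, 2], y = -3*s**3 + 5*s**2 + 14*s - 13 is on top; that piece has area ∫[1,2] (-3*s**3 + 3*s**2 + 12*s - 12) ds = 7/4.
Total enclosed area = 135/4 + 7/4 = 71/2.

71/2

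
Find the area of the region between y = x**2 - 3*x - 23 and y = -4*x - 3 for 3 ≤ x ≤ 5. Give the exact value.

9

The difference (x**2 - 3*x - 23) - (-4*x - 3) = x**2 + x - 20 changes sign at x = 4 inside [3, 5], so split the integral there.
∫[3,4] (x**2 + x - 20) dx = -25/6; the area of that piece is 25/6.
∫[4,5] (x**2 + x - 20) dx = 29/6.
Total area = 25/6 + 29/6 = 9.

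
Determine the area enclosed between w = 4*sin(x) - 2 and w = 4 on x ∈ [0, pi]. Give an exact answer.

-8 + 6*pi

On [0, pi], (4*sin(x) - 2) - (4) = 4*sin(x) - 6 is ≤ 0 throughout, so the area is a single integral of |4*sin(x) - 6|.
∫[0,pi] (4*sin(x) - 6) dx = 8 - 6*pi; the area of that piece is -8 + 6*pi.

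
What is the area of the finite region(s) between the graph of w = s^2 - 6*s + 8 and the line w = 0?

4/3

The curve meets the s-axis where s^2 - 6*s + 8 = 0, i.e. (s - 4)*(s - 2) = 0, at s = 2, 4.
On [2, 4] the curve lies below the axis; ∫[2,4] (s^2 - 6*s + 8) ds = -4/3, giving area 4/3.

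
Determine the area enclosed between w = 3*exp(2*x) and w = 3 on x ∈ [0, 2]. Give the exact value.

-15/2 + 3*exp(4)/2

On [0, 2], (3*exp(2*x)) - (3) = 3*exp(2*x) - 3 is ≥ 0 throughout, so the area is a single integral of |3*exp(2*x) - 3|.
∫[0,2] (3*exp(2*x) - 3) dx = -15/2 + 3*exp(4)/2.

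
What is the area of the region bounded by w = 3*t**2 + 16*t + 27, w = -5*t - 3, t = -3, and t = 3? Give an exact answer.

241

The difference (3*t**2 + 16*t + 27) - (-5*t - 3) = 3*t**2 + 21*t + 30 changes sign at t = -2 inside [-3, 3], so split the integral there.
∫[-3,-2] (3*t**2 + 21*t + 30) dt = -7/2; the area of that piece is 7/2.
∫[-2,3] (3*t**2 + 21*t + 30) dt = 475/2.
Total area = 7/2 + 475/2 = 241.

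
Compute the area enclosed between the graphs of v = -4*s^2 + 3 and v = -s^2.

4

Set the curves equal: -4*s^2 + 3 = -s^2, so -3*s^2 + 3 = 0, which factors as -3*(s - 1)*(s + 1) = 0. The curves meet at s = -1, 1.
On [-1, 1], v = -4*s^2 + 3 is on top; that piece has area ∫[-1,1] (-3*s^2 + 3) ds = 4.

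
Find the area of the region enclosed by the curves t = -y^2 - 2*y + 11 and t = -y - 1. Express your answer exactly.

Both boundary curves give t as a function of y, so integrate with respect to y. Setting them equal: -y^2 - y + 12 = 0, i.e. -(y - 3)*(y + 4) = 0, so they meet at y = -4, 3.
For y in [-4, 3], t = -y^2 - 2*y + 11 is on the right; area = ∫[-4,3] (-y^2 - y + 12) dy = 343/6.

343/6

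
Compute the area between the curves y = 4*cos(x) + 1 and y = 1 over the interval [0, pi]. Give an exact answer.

The difference (4*cos(x) + 1) - (1) = 4*cos(x) changes sign at x = pi/2 inside [0, pi], so split the integral there.
∫[0,pi/2] (4*cos(x)) dx = 4.
∫[pi/2,pi] (4*cos(x)) dx = -4; the area of that piece is 4.
Total area = 4 + 4 = 8.

8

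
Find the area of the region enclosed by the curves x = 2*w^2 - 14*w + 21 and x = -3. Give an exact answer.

1/3

Both boundary curves give x as a function of w, so integrate with respect to w. Setting them equal: 2*w^2 - 14*w + 24 = 0, i.e. 2*(w - 4)*(w - 3) = 0, so they meet at w = 3, 4.
For w in [3, 4], x = 2*w^2 - 14*w + 21 is on the left; area = ∫[3,4] (-(2*w^2 - 14*w + 24)) dw = 1/3.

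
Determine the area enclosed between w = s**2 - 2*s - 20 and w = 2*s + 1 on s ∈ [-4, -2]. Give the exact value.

The difference (s**2 - 2*s - 20) - (2*s + 1) = s**2 - 4*s - 21 changes sign at s = -3 inside [-4, -2], so split the integral there.
∫[-4,-3] (s**2 - 4*s - 21) ds = 16/3.
∫[-3,-2] (s**2 - 4*s - 21) ds = -14/3; the area of that piece is 14/3.
Total area = 16/3 + 14/3 = 10.

10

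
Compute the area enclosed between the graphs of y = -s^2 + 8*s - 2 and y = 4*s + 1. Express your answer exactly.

Set the curves equal: -s^2 + 8*s - 2 = 4*s + 1, so -s^2 + 4*s - 3 = 0, which factors as -(s - 3)*(s - 1) = 0. The curves meet at s = 1, 3.
On [1, 3], y = -s^2 + 8*s - 2 is on top; that piece has area ∫[1,3] (-s^2 + 4*s - 3) ds = 4/3.

4/3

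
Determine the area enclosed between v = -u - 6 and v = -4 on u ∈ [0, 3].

21/2

On [0, 3], (-u - 6) - (-4) = -u - 2 is ≤ 0 throughout, so the area is a single integral of |-u - 2|.
∫[0,3] (-u - 2) du = -21/2; the area of that piece is 21/2.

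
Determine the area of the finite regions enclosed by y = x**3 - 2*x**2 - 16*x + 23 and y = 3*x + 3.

Set the curves equal: x**3 - 2*x**2 - 16*x + 23 = 3*x + 3, so x**3 - 2*x**2 - 19*x + 20 = 0, which factors as (x - 5)*(x - 1)*(x + 4) = 0. The curves meet at x = -4, 1, 5.
On [-4, 1], y = x**3 - 2*x**2 - 16*x + 23 is on top; that piece has area ∫[-4,1] (x**3 - 2*x**2 - 19*x + 20) dx = 1625/12.
On [1, 5], y = 3*x + 3 is on top; that piece has area ∫[1,5] (-(x**3 - 2*x**2 - 19*x + 20)) dx = 224/3.
Total enclosed area = 1625/12 + 224/3 = 2521/12.

2521/12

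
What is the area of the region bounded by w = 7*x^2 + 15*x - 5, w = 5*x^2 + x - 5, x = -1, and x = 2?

The difference (7*x^2 + 15*x - 5) - (5*x^2 + x - 5) = 2*x^2 + 14*x changes sign at x = 0 inside [-1, 2], so split the integral there.
∫[-1,0] (2*x^2 + 14*x) dx = -19/3; the area of that piece is 19/3.
∫[0,2] (2*x^2 + 14*x) dx = 100/3.
Total area = 19/3 + 100/3 = 119/3.

119/3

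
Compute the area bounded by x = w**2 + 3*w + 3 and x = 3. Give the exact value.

9/2

Both boundary curves give x as a function of w, so integrate with respect to w. Setting them equal: w**2 + 3*w = 0, i.e. w*(w + 3) = 0, so they meet at w = -3, 0.
For w in [-3, 0], x = w**2 + 3*w + 3 is on the left; area = ∫[-3,0] (-(w**2 + 3*w)) dw = 9/2.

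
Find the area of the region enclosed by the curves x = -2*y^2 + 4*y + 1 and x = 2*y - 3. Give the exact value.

9

Both boundary curves give x as a function of y, so integrate with respect to y. Setting them equal: -2*y^2 + 2*y + 4 = 0, i.e. -2*(y - 2)*(y + 1) = 0, so they meet at y = -1, 2.
For y in [-1, 2], x = -2*y^2 + 4*y + 1 is on the right; area = ∫[-1,2] (-2*y^2 + 2*y + 4) dy = 9.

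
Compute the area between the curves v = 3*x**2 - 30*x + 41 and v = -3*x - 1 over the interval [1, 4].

61/2

The difference (3*x**2 - 30*x + 41) - (-3*x - 1) = 3*x**2 - 27*x + 42 changes sign at x = 2 inside [1, 4], so split the integral there.
∫[1,2] (3*x**2 - 27*x + 42) dx = 17/2.
∫[2,4] (3*x**2 - 27*x + 42) dx = -22; the area of that piece is 22.
Total area = 17/2 + 22 = 61/2.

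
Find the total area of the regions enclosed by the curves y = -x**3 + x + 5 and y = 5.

1/2

Set the curves equal: -x**3 + x + 5 = 5, so -x**3 + x = 0, which factors as -x*(x - 1)*(x + 1) = 0. The curves meet at x = -1, 0, 1.
On [-1, 0], y = 5 is on top; that piece has area ∫[-1,0] (-(-x**3 + x)) dx = 1/4.
On [0, 1], y = -x**3 + x + 5 is on top; that piece has area ∫[0,1] (-x**3 + x) dx = 1/4.
Total enclosed area = 1/4 + 1/4 = 1/2.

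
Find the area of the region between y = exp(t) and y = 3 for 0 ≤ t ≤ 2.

-11 + 6*log(3) + exp(2)

The difference (exp(t)) - (3) = exp(t) - 3 changes sign at t = log(3) inside [0, 2], so split the integral there.
∫[0,log(3)] (exp(t) - 3) dt = 2 - log(27); the area of that piece is -2 + log(27).
∫[log(3),2] (exp(t) - 3) dt = -9 + 3*log(3) + exp(2).
Total area = (-2 + log(27)) + (-9 + 3*log(3) + exp(2)) = -11 + 6*log(3) + exp(2).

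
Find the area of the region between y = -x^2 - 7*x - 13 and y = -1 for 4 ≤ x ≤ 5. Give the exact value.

383/6

On [4, 5], (-x^2 - 7*x - 13) - (-1) = -x^2 - 7*x - 12 is ≤ 0 throughout, so the area is a single integral of |-x^2 - 7*x - 12|.
∫[4,5] (-x^2 - 7*x - 12) dx = -383/6; the area of that piece is 383/6.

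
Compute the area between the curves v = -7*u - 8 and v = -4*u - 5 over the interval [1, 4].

63/2

On [1, 4], (-7*u - 8) - (-4*u - 5) = -3*u - 3 is ≤ 0 throughout, so the area is a single integral of |-3*u - 3|.
∫[1,4] (-3*u - 3) du = -63/2; the area of that piece is 63/2.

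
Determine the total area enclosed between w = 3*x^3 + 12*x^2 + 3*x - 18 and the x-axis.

71/2

The curve meets the x-axis where 3*x^3 + 12*x^2 + 3*x - 18 = 0, i.e. 3*(x - 1)*(x + 2)*(x + 3) = 0, at x = -3, -2, 1.
On [-3, -2] the curve lies above the axis; ∫[-3,-2] (3*x^3 + 12*x^2 + 3*x - 18) dx = 7/4, giving area 7/4.
On [-2, 1] the curve lies below the axis; ∫[-2,1] (3*x^3 + 12*x^2 + 3*x - 18) dx = -135/4, giving area 135/4.
Total area = 7/4 + 135/4 = 71/2.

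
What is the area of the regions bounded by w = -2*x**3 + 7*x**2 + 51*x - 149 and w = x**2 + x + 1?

1048

Set the curves equal: -2*x**3 + 7*x**2 + 51*x - 149 = x**2 + x + 1, so -2*x**3 + 6*x**2 + 50*x - 150 = 0, which factors as -2*(x - 5)*(x - 3)*(x + 5) = 0. The curves meet at x = -5, 3, 5.
On [-5, 3], w = x**2 + x + 1 is on top; that piece has area ∫[-5,3] (-(-2*x**3 + 6*x**2 + 50*x - 150)) dx = 1024.
On [3, 5], w = -2*x**3 + 7*x**2 + 51*x - 149 is on top; that piece has area ∫[3,5] (-2*x**3 + 6*x**2 + 50*x - 150) dx = 24.
Total enclosed area = 1024 + 24 = 1048.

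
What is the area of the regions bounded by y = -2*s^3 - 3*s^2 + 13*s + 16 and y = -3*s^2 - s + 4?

131/2

Set the curves equal: -2*s^3 - 3*s^2 + 13*s + 16 = -3*s^2 - s + 4, so -2*s^3 + 14*s + 12 = 0, which factors as -2*(s - 3)*(s + 1)*(s + 2) = 0. The curves meet at s = -2, -1, 3.
On [-2, -1], y = -3*s^2 - s + 4 is on top; that piece has area ∫[-2,-1] (-(-2*s^3 + 14*s + 12)) ds = 3/2.
On [-1, 3], y = -2*s^3 - 3*s^2 + 13*s + 16 is on top; that piece has area ∫[-1,3] (-2*s^3 + 14*s + 12) ds = 64.
Total enclosed area = 3/2 + 64 = 131/2.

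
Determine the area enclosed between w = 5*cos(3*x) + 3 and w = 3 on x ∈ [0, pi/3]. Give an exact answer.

The difference (5*cos(3*x) + 3) - (3) = 5*cos(3*x) changes sign at x = pi/6 inside [0, pi/3], so split the integral there.
∫[0,pi/6] (5*cos(3*x)) dx = 5/3.
∫[pi/6,pi/3] (5*cos(3*x)) dx = -5/3; the area of that piece is 5/3.
Total area = 5/3 + 5/3 = 10/3.

10/3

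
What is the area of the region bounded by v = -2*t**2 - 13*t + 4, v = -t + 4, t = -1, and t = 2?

104/3

The difference (-2*t**2 - 13*t + 4) - (-t + 4) = -2*t**2 - 12*t changes sign at t = 0 inside [-1, 2], so split the integral there.
∫[-1,0] (-2*t**2 - 12*t) dt = 16/3.
∫[0,2] (-2*t**2 - 12*t) dt = -88/3; the area of that piece is 88/3.
Total area = 16/3 + 88/3 = 104/3.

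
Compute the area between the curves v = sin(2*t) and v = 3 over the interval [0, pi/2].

-1 + 3*pi/2

On [0, pi/2], (sin(2*t)) - (3) = sin(2*t) - 3 is ≤ 0 throughout, so the area is a single integral of |sin(2*t) - 3|.
∫[0,pi/2] (sin(2*t) - 3) dt = 1 - 3*pi/2; the area of that piece is -1 + 3*pi/2.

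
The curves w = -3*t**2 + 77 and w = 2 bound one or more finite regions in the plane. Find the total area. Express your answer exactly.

Set the curves equal: -3*t**2 + 77 = 2, so -3*t**2 + 75 = 0, which factors as -3*(t - 5)*(t + 5) = 0. The curves meet at t = -5, 5.
On [-5, 5], w = -3*t**2 + 77 is on top; that piece has area ∫[-5,5] (-3*t**2 + 75) dt = 500.

500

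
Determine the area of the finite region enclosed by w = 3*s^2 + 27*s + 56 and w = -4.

Set the curves equal: 3*s^2 + 27*s + 56 = -4, so 3*s^2 + 27*s + 60 = 0, which factors as 3*(s + 4)*(s + 5) = 0. The curves meet at s = -5, -4.
On [-5, -4], w = -4 is on top; that piece has area ∫[-5,-4] (-(3*s^2 + 27*s + 60)) ds = 1/2.

1/2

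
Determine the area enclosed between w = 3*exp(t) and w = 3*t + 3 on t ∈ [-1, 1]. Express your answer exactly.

On [-1, 1], (3*exp(t)) - (3*t + 3) = -3*t + 3*exp(t) - 3 is ≥ 0 throughout, so the area is a single integral of |-3*t + 3*exp(t) - 3|.
∫[-1,1] (-3*t + 3*exp(t) - 3) dt = -6 - 3*exp(-1) + 3*exp(1).

-6 - 3*exp(-1) + 3*exp(1)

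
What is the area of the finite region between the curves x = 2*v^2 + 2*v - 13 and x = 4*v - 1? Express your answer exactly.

Both boundary curves give x as a function of v, so integrate with respect to v. Setting them equal: 2*v^2 - 2*v - 12 = 0, i.e. 2*(v - 3)*(v + 2) = 0, so they meet at v = -2, 3.
For v in [-2, 3], x = 2*v^2 + 2*v - 13 is on the left; area = ∫[-2,3] (-(2*v^2 - 2*v - 12)) dv = 125/3.

125/3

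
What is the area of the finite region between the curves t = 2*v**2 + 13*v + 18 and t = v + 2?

Both boundary curves give t as a function of v, so integrate with respect to v. Setting them equal: 2*v**2 + 12*v + 16 = 0, i.e. 2*(v + 2)*(v + 4) = 0, so they meet at v = -4, -2.
For v in [-4, -2], t = 2*v**2 + 13*v + 18 is on the left; area = ∫[-4,-2] (-(2*v**2 + 12*v + 16)) dv = 8/3.

8/3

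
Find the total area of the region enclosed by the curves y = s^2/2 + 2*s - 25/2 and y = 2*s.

250/3

Set the curves equal: s^2/2 + 2*s - 25/2 = 2*s, so s^2/2 - 25/2 = 0, which factors as (s - 5)*(s + 5)/2 = 0. The curves meet at s = -5, 5.
On [-5, 5], y = 2*s is on top; that piece has area ∫[-5,5] (-(s^2/2 - 25/2)) ds = 250/3.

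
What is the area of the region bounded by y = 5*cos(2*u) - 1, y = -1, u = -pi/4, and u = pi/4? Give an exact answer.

On [-pi/4, pi/4], (5*cos(2*u) - 1) - (-1) = 5*cos(2*u) is ≥ 0 throughout, so the area is a single integral of |5*cos(2*u)|.
∫[-pi/4,pi/4] (5*cos(2*u)) du = 5.

5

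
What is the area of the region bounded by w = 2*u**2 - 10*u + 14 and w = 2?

1/3

Set the curves equal: 2*u**2 - 10*u + 14 = 2, so 2*u**2 - 10*u + 12 = 0, which factors as 2*(u - 3)*(u - 2) = 0. The curves meet at u = 2, 3.
On [2, 3], w = 2 is on top; that piece has area ∫[2,3] (-(2*u**2 - 10*u + 12)) du = 1/3.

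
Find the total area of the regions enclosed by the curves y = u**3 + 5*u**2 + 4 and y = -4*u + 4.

71/6

Set the curves equal: u**3 + 5*u**2 + 4 = -4*u + 4, so u**3 + 5*u**2 + 4*u = 0, which factors as u*(u + 1)*(u + 4) = 0. The curves meet at u = -4, -1, 0.
On [-4, -1], y = u**3 + 5*u**2 + 4 is on top; that piece has area ∫[-4,-1] (u**3 + 5*u**2 + 4*u) du = 45/4.
On [-1, 0], y = -4*u + 4 is on top; that piece has area ∫[-1,0] (-(u**3 + 5*u**2 + 4*u)) du = 7/12.
Total enclosed area = 45/4 + 7/12 = 71/6.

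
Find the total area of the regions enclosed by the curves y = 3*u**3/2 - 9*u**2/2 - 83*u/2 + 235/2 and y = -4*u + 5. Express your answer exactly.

786

Set the curves equal: 3*u**3/2 - 9*u**2/2 - 83*u/2 + 235/2 = -4*u + 5, so 3*u**3/2 - 9*u**2/2 - 75*u/2 + 225/2 = 0, which factors as 3*(u - 5)*(u - 3)*(u + 5)/2 = 0. The curves meet at u = -5, 3, 5.
On [-5, 3], y = 3*u**3/2 - 9*u**2/2 - 83*u/2 + 235/2 is on top; that piece has area ∫[-5,3] (3*u**3/2 - 9*u**2/2 - 75*u/2 + 225/2) du = 768.
On [3, 5], y = -4*u + 5 is on top; that piece has area ∫[3,5] (-(3*u**3/2 - 9*u**2/2 - 75*u/2 + 225/2)) du = 18.
Total enclosed area = 768 + 18 = 786.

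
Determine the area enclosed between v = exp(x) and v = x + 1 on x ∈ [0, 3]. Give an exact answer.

On [0, 3], (exp(x)) - (x + 1) = -x + exp(x) - 1 is ≥ 0 throughout, so the area is a single integral of |-x + exp(x) - 1|.
∫[0,3] (-x + exp(x) - 1) dx = -17/2 + exp(3).

-17/2 + exp(3)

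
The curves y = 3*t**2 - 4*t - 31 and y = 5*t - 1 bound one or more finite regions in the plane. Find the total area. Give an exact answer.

Set the curves equal: 3*t**2 - 4*t - 31 = 5*t - 1, so 3*t**2 - 9*t - 30 = 0, which factors as 3*(t - 5)*(t + 2) = 0. The curves meet at t = -2, 5.
On [-2, 5], y = 5*t - 1 is on top; that piece has area ∫[-2,5] (-(3*t**2 - 9*t - 30)) dt = 343/2.

343/2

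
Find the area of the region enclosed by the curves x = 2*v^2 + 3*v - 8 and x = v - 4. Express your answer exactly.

Both boundary curves give x as a function of v, so integrate with respect to v. Setting them equal: 2*v^2 + 2*v - 4 = 0, i.e. 2*(v - 1)*(v + 2) = 0, so they meet at v = -2, 1.
For v in [-2, 1], x = 2*v^2 + 3*v - 8 is on the left; area = ∫[-2,1] (-(2*v^2 + 2*v - 4)) dv = 9.

9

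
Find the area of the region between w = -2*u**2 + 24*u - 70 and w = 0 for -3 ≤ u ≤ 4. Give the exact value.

1400/3

On [-3, 4], (-2*u**2 + 24*u - 70) - (0) = -2*u**2 + 24*u - 70 is ≤ 0 throughout, so the area is a single integral of |-2*u**2 + 24*u - 70|.
∫[-3,4] (-2*u**2 + 24*u - 70) du = -1400/3; the area of that piece is 1400/3.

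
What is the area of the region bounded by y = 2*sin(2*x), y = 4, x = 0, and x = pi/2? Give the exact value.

On [0, pi/2], (2*sin(2*x)) - (4) = 2*sin(2*x) - 4 is ≤ 0 throughout, so the area is a single integral of |2*sin(2*x) - 4|.
∫[0,pi/2] (2*sin(2*x) - 4) dx = 2 - 2*pi; the area of that piece is -2 + 2*pi.

-2 + 2*pi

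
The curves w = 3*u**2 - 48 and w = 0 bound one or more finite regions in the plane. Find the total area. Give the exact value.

Set the curves equal: 3*u**2 - 48 = 0, so 3*u**2 - 48 = 0, which factors as 3*(u - 4)*(u + 4) = 0. The curves meet at u = -4, 4.
On [-4, 4], w = 0 is on top; that piece has area ∫[-4,4] (-(3*u**2 - 48)) du = 256.

256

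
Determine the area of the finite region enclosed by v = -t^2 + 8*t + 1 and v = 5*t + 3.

Set the curves equal: -t^2 + 8*t + 1 = 5*t + 3, so -t^2 + 3*t - 2 = 0, which factors as -(t - 2)*(t - 1) = 0. The curves meet at t = 1, 2.
On [1, 2], v = -t^2 + 8*t + 1 is on top; that piece has area ∫[1,2] (-t^2 + 3*t - 2) dt = 1/6.

1/6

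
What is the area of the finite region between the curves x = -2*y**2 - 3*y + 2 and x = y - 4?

64/3

Both boundary curves give x as a function of y, so integrate with respect to y. Setting them equal: -2*y**2 - 4*y + 6 = 0, i.e. -2*(y - 1)*(y + 3) = 0, so they meet at y = -3, 1.
For y in [-3, 1], x = -2*y**2 - 3*y + 2 is on the right; area = ∫[-3,1] (-2*y**2 - 4*y + 6) dy = 64/3.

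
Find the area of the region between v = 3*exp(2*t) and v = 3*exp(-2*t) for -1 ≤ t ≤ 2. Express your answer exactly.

The difference (3*exp(2*t)) - (3*exp(-2*t)) = 3*exp(2*t) - 3*exp(-2*t) changes sign at t = 0 inside [-1, 2], so split the integral there.
∫[-1,0] (3*exp(2*t) - 3*exp(-2*t)) dt = -3*exp(2)/2 - 3*exp(-2)/2 + 3; the area of that piece is -3 + 3*exp(-2)/2 + 3*exp(2)/2.
∫[0,2] (3*exp(2*t) - 3*exp(-2*t)) dt = -3 + 3*exp(-4)/2 + 3*exp(4)/2.
Total area = (-3 + 3*exp(-2)/2 + 3*exp(2)/2) + (-3 + 3*exp(-4)/2 + 3*exp(4)/2) = -6 + 3*exp(-4)/2 + 3*exp(-2)/2 + 3*exp(2)/2 + 3*exp(4)/2.

-6 + 3*exp(-4)/2 + 3*exp(-2)/2 + 3*exp(2)/2 + 3*exp(4)/2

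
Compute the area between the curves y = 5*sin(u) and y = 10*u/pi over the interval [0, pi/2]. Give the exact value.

5 - 5*pi/4

On [0, pi/2], (5*sin(u)) - (10*u/pi) = -10*u/pi + 5*sin(u) is ≥ 0 throughout, so the area is a single integral of |-10*u/pi + 5*sin(u)|.
∫[0,pi/2] (-10*u/pi + 5*sin(u)) du = 5 - 5*pi/4.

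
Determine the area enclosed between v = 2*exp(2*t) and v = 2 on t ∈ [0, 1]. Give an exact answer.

On [0, 1], (2*exp(2*t)) - (2) = 2*exp(2*t) - 2 is ≥ 0 throughout, so the area is a single integral of |2*exp(2*t) - 2|.
∫[0,1] (2*exp(2*t) - 2) dt = -3 + exp(2).

-3 + exp(2)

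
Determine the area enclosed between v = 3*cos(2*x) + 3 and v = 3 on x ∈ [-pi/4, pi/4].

3

On [-pi/4, pi/4], (3*cos(2*x) + 3) - (3) = 3*cos(2*x) is ≥ 0 throughout, so the area is a single integral of |3*cos(2*x)|.
∫[-pi/4,pi/4] (3*cos(2*x)) dx = 3.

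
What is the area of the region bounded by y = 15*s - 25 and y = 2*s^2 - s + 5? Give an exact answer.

Set the curves equal: 15*s - 25 = 2*s^2 - s + 5, so -2*s^2 + 16*s - 30 = 0, which factors as -2*(s - 5)*(s - 3) = 0. The curves meet at s = 3, 5.
On [3, 5], y = 15*s - 25 is on top; that piece has area ∫[3,5] (-2*s^2 + 16*s - 30) ds = 8/3.

8/3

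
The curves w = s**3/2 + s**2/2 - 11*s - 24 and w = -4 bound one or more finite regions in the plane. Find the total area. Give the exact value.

Set the curves equal: s**3/2 + s**2/2 - 11*s - 24 = -4, so s**3/2 + s**2/2 - 11*s - 20 = 0, which factors as (s - 5)*(s + 2)*(s + 4)/2 = 0. The curves meet at s = -4, -2, 5.
On [-4, -2], w = s**3/2 + s**2/2 - 11*s - 24 is on top; that piece has area ∫[-4,-2] (s**3/2 + s**2/2 - 11*s - 20) ds = 16/3.
On [-2, 5], w = -4 is on top; that piece has area ∫[-2,5] (-(s**3/2 + s**2/2 - 11*s - 20)) ds = 3773/24.
Total enclosed area = 16/3 + 3773/24 = 3901/24.

3901/24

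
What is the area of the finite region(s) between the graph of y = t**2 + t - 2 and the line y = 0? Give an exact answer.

9/2

The curve meets the t-axis where t**2 + t - 2 = 0, i.e. (t - 1)*(t + 2) = 0, at t = -2, 1.
On [-2, 1] the curve lies below the axis; ∫[-2,1] (t**2 + t - 2) dt = -9/2, giving area 9/2.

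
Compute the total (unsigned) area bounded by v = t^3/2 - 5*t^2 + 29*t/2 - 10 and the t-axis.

The curve meets the t-axis where t^3/2 - 5*t^2 + 29*t/2 - 10 = 0, i.e. (t - 5)*(t - 4)*(t - 1)/2 = 0, at t = 1, 4, 5.
On [1, 4] the curve lies above the axis; ∫[1,4] (t^3/2 - 5*t^2 + 29*t/2 - 10) dt = 45/8, giving area 45/8.
On [4, 5] the curve lies below the axis; ∫[4,5] (t^3/2 - 5*t^2 + 29*t/2 - 10) dt = -7/24, giving area 7/24.
Total area = 45/8 + 7/24 = 71/12.

71/12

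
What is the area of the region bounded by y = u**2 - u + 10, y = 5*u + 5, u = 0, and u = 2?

4

The difference (u**2 - u + 10) - (5*u + 5) = u**2 - 6*u + 5 changes sign at u = 1 inside [0, 2], so split the integral there.
∫[0,1] (u**2 - 6*u + 5) du = 7/3.
∫[1,2] (u**2 - 6*u + 5) du = -5/3; the area of that piece is 5/3.
Total area = 7/3 + 5/3 = 4.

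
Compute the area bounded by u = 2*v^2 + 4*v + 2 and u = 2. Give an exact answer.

Both boundary curves give u as a function of v, so integrate with respect to v. Setting them equal: 2*v^2 + 4*v = 0, i.e. 2*v*(v + 2) = 0, so they meet at v = -2, 0.
For v in [-2, 0], u = 2*v^2 + 4*v + 2 is on the left; area = ∫[-2,0] (-(2*v^2 + 4*v)) dv = 8/3.

8/3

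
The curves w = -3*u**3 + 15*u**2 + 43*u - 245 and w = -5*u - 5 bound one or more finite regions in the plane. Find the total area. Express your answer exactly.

Set the curves equal: -3*u**3 + 15*u**2 + 43*u - 245 = -5*u - 5, so -3*u**3 + 15*u**2 + 48*u - 240 = 0, which factors as -3*(u - 5)*(u - 4)*(u + 4) = 0. The curves meet at u = -4, 4, 5.
On [-4, 4], w = -5*u - 5 is on top; that piece has area ∫[-4,4] (-(-3*u**3 + 15*u**2 + 48*u - 240)) du = 1280.
On [4, 5], w = -3*u**3 + 15*u**2 + 43*u - 245 is on top; that piece has area ∫[4,5] (-3*u**3 + 15*u**2 + 48*u - 240) du = 17/4.
Total enclosed area = 1280 + 17/4 = 5137/4.

5137/4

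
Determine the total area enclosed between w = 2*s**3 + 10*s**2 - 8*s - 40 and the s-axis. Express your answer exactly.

937/6

The curve meets the s-axis where 2*s**3 + 10*s**2 - 8*s - 40 = 0, i.e. 2*(s - 2)*(s + 2)*(s + 5) = 0, at s = -5, -2, 2.
On [-5, -2] the curve lies above the axis; ∫[-5,-2] (2*s**3 + 10*s**2 - 8*s - 40) ds = 99/2, giving area 99/2.
On [-2, 2] the curve lies below the axis; ∫[-2,2] (2*s**3 + 10*s**2 - 8*s - 40) ds = -320/3, giving area 320/3.
Total area = 99/2 + 320/3 = 937/6.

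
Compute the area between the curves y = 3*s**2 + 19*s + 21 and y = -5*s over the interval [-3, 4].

378

The difference (3*s**2 + 19*s + 21) - (-5*s) = 3*s**2 + 24*s + 21 changes sign at s = -1 inside [-3, 4], so split the integral there.
∫[-3,-1] (3*s**2 + 24*s + 21) ds = -28; the area of that piece is 28.
∫[-1,4] (3*s**2 + 24*s + 21) ds = 350.
Total area = 28 + 350 = 378.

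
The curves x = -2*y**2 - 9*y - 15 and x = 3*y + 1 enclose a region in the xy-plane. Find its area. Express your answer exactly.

Both boundary curves give x as a function of y, so integrate with respect to y. Setting them equal: -2*y**2 - 12*y - 16 = 0, i.e. -2*(y + 2)*(y + 4) = 0, so they meet at y = -4, -2.
For y in [-4, -2], x = -2*y**2 - 9*y - 15 is on the right; area = ∫[-4,-2] (-2*y**2 - 12*y - 16) dy = 8/3.

8/3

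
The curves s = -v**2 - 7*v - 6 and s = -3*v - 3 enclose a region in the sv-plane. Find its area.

Both boundary curves give s as a function of v, so integrate with respect to v. Setting them equal: -v**2 - 4*v - 3 = 0, i.e. -(v + 1)*(v + 3) = 0, so they meet at v = -3, -1.
For v in [-3, -1], s = -v**2 - 7*v - 6 is on the right; area = ∫[-3,-1] (-v**2 - 4*v - 3) dv = 4/3.

4/3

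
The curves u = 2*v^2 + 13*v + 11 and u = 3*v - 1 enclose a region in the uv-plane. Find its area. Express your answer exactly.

Both boundary curves give u as a function of v, so integrate with respect to v. Setting them equal: 2*v^2 + 10*v + 12 = 0, i.e. 2*(v + 2)*(v + 3) = 0, so they meet at v = -3, -2.
For v in [-3, -2], u = 2*v^2 + 13*v + 11 is on the left; area = ∫[-3,-2] (-(2*v^2 + 10*v + 12)) dv = 1/3.

1/3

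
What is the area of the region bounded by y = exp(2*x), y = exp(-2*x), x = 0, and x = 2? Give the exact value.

-1 + exp(-4)/2 + exp(4)/2

On [0, 2], (exp(2*x)) - (exp(-2*x)) = exp(2*x) - exp(-2*x) is ≥ 0 throughout, so the area is a single integral of |exp(2*x) - exp(-2*x)|.
∫[0,2] (exp(2*x) - exp(-2*x)) dx = -1 + exp(-4)/2 + exp(4)/2.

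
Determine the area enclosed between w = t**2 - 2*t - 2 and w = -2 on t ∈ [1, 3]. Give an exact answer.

The difference (t**2 - 2*t - 2) - (-2) = t**2 - 2*t changes sign at t = 2 inside [1, 3], so split the integral there.
∫[1,2] (t**2 - 2*t) dt = -2/3; the area of that piece is 2/3.
∫[2,3] (t**2 - 2*t) dt = 4/3.
Total area = 2/3 + 4/3 = 2.

2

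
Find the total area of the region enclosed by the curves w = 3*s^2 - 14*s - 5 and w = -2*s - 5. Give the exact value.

Set the curves equal: 3*s^2 - 14*s - 5 = -2*s - 5, so 3*s^2 - 12*s = 0, which factors as 3*s*(s - 4) = 0. The curves meet at s = 0, 4.
On [0, 4], w = -2*s - 5 is on top; that piece has area ∫[0,4] (-(3*s^2 - 12*s)) ds = 32.

32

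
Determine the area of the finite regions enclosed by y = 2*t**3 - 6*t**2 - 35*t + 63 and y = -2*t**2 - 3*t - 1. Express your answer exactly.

Set the curves equal: 2*t**3 - 6*t**2 - 35*t + 63 = -2*t**2 - 3*t - 1, so 2*t**3 - 4*t**2 - 32*t + 64 = 0, which factors as 2*(t - 4)*(t - 2)*(t + 4) = 0. The curves meet at t = -4, 2, 4.
On [-4, 2], y = 2*t**3 - 6*t**2 - 35*t + 63 is on top; that piece has area ∫[-4,2] (2*t**3 - 4*t**2 - 32*t + 64) dt = 360.
On [2, 4], y = -2*t**2 - 3*t - 1 is on top; that piece has area ∫[2,4] (-(2*t**3 - 4*t**2 - 32*t + 64)) dt = 56/3.
Total enclosed area = 360 + 56/3 = 1136/3.

1136/3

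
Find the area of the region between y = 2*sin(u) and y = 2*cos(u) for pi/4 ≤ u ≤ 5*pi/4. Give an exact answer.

On [pi/4, 5*pi/4], (2*sin(u)) - (2*cos(u)) = 2*sin(u) - 2*cos(u) is ≥ 0 throughout, so the area is a single integral of |2*sin(u) - 2*cos(u)|.
∫[pi/4,5*pi/4] (2*sin(u) - 2*cos(u)) du = 4*sqrt(2).

4*sqrt(2)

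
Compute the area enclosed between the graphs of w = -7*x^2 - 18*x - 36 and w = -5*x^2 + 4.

1/3

Set the curves equal: -7*x^2 - 18*x - 36 = -5*x^2 + 4, so -2*x^2 - 18*x - 40 = 0, which factors as -2*(x + 4)*(x + 5) = 0. The curves meet at x = -5, -4.
On [-5, -4], w = -7*x^2 - 18*x - 36 is on top; that piece has area ∫[-5,-4] (-2*x^2 - 18*x - 40) dx = 1/3.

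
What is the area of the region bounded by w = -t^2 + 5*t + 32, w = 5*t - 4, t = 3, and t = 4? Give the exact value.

On [3, 4], (-t^2 + 5*t + 32) - (5*t - 4) = -t^2 + 36 is ≥ 0 throughout, so the area is a single integral of |-t^2 + 36|.
∫[3,4] (-t^2 + 36) dt = 71/3.

71/3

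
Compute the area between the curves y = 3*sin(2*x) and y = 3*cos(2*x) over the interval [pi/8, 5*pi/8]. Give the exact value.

3*sqrt(2)

On [pi/8, 5*pi/8], (3*sin(2*x)) - (3*cos(2*x)) = 3*sin(2*x) - 3*cos(2*x) is ≥ 0 throughout, so the area is a single integral of |3*sin(2*x) - 3*cos(2*x)|.
∫[pi/8,5*pi/8] (3*sin(2*x) - 3*cos(2*x)) dx = 3*sqrt(2).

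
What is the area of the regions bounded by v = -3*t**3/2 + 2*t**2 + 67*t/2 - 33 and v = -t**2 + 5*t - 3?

Set the curves equal: -3*t**3/2 + 2*t**2 + 67*t/2 - 33 = -t**2 + 5*t - 3, so -3*t**3/2 + 3*t**2 + 57*t/2 - 30 = 0, which factors as -3*(t - 5)*(t - 1)*(t + 4)/2 = 0. The curves meet at t = -4, 1, 5.
On [-4, 1], v = -t**2 + 5*t - 3 is on top; that piece has area ∫[-4,1] (-(-3*t**3/2 + 3*t**2 + 57*t/2 - 30)) dt = 1625/8.
On [1, 5], v = -3*t**3/2 + 2*t**2 + 67*t/2 - 33 is on top; that piece has area ∫[1,5] (-3*t**3/2 + 3*t**2 + 57*t/2 - 30) dt = 112.
Total enclosed area = 1625/8 + 112 = 2521/8.

2521/8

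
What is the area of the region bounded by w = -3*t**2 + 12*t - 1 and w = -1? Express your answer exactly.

32

Set the curves equal: -3*t**2 + 12*t - 1 = -1, so -3*t**2 + 12*t = 0, which factors as -3*t*(t - 4) = 0. The curves meet at t = 0, 4.
On [0, 4], w = -3*t**2 + 12*t - 1 is on top; that piece has area ∫[0,4] (-3*t**2 + 12*t) dt = 32.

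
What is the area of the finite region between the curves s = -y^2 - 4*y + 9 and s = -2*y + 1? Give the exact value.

36

Both boundary curves give s as a function of y, so integrate with respect to y. Setting them equal: -y^2 - 2*y + 8 = 0, i.e. -(y - 2)*(y + 4) = 0, so they meet at y = -4, 2.
For y in [-4, 2], s = -y^2 - 4*y + 9 is on the right; area = ∫[-4,2] (-y^2 - 2*y + 8) dy = 36.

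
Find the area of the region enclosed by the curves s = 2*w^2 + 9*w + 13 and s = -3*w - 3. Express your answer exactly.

8/3

Both boundary curves give s as a function of w, so integrate with respect to w. Setting them equal: 2*w^2 + 12*w + 16 = 0, i.e. 2*(w + 2)*(w + 4) = 0, so they meet at w = -4, -2.
For w in [-4, -2], s = 2*w^2 + 9*w + 13 is on the left; area = ∫[-4,-2] (-(2*w^2 + 12*w + 16)) dw = 8/3.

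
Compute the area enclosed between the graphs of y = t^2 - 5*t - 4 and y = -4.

Set the curves equal: t^2 - 5*t - 4 = -4, so t^2 - 5*t = 0, which factors as t*(t - 5) = 0. The curves meet at t = 0, 5.
On [0, 5], y = -4 is on top; that piece has area ∫[0,5] (-(t^2 - 5*t)) dt = 125/6.

125/6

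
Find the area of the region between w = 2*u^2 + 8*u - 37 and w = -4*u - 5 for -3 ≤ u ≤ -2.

On [-3, -2], (2*u^2 + 8*u - 37) - (-4*u - 5) = 2*u^2 + 12*u - 32 is ≤ 0 throughout, so the area is a single integral of |2*u^2 + 12*u - 32|.
∫[-3,-2] (2*u^2 + 12*u - 32) du = -148/3; the area of that piece is 148/3.

148/3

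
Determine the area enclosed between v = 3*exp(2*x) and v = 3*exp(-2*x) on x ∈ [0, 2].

On [0, 2], (3*exp(2*x)) - (3*exp(-2*x)) = 3*exp(2*x) - 3*exp(-2*x) is ≥ 0 throughout, so the area is a single integral of |3*exp(2*x) - 3*exp(-2*x)|.
∫[0,2] (3*exp(2*x) - 3*exp(-2*x)) dx = -3 + 3*exp(-4)/2 + 3*exp(4)/2.

-3 + 3*exp(-4)/2 + 3*exp(4)/2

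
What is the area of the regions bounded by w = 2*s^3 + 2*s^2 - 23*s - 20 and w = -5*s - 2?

Set the curves equal: 2*s^3 + 2*s^2 - 23*s - 20 = -5*s - 2, so 2*s^3 + 2*s^2 - 18*s - 18 = 0, which factors as 2*(s - 3)*(s + 1)*(s + 3) = 0. The curves meet at s = -3, -1, 3.
On [-3, -1], w = 2*s^3 + 2*s^2 - 23*s - 20 is on top; that piece has area ∫[-3,-1] (2*s^3 + 2*s^2 - 18*s - 18) ds = 40/3.
On [-1, 3], w = -5*s - 2 is on top; that piece has area ∫[-1,3] (-(2*s^3 + 2*s^2 - 18*s - 18)) ds = 256/3.
Total enclosed area = 40/3 + 256/3 = 296/3.

296/3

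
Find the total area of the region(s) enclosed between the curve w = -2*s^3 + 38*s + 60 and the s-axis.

517

The curve meets the s-axis where -2*s^3 + 38*s + 60 = 0, i.e. -2*(s - 5)*(s + 2)*(s + 3) = 0, at s = -3, -2, 5.
On [-3, -2] the curve lies below the axis; ∫[-3,-2] (-2*s^3 + 38*s + 60) ds = -5/2, giving area 5/2.
On [-2, 5] the curve lies above the axis; ∫[-2,5] (-2*s^3 + 38*s + 60) ds = 1029/2, giving area 1029/2.
Total area = 5/2 + 1029/2 = 517.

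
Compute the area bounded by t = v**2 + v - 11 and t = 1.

Both boundary curves give t as a function of v, so integrate with respect to v. Setting them equal: v**2 + v - 12 = 0, i.e. (v - 3)*(v + 4) = 0, so they meet at v = -4, 3.
For v in [-4, 3], t = v**2 + v - 11 is on the left; area = ∫[-4,3] (-(v**2 + v - 12)) dv = 343/6.

343/6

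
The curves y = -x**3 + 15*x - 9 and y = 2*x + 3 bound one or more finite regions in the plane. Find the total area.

Set the curves equal: -x**3 + 15*x - 9 = 2*x + 3, so -x**3 + 13*x - 12 = 0, which factors as -(x - 3)*(x - 1)*(x + 4) = 0. The curves meet at x = -4, 1, 3.
On [-4, 1], y = 2*x + 3 is on top; that piece has area ∫[-4,1] (-(-x**3 + 13*x - 12)) dx = 375/4.
On [1, 3], y = -x**3 + 15*x - 9 is on top; that piece has area ∫[1,3] (-x**3 + 13*x - 12) dx = 8.
Total enclosed area = 375/4 + 8 = 407/4.

407/4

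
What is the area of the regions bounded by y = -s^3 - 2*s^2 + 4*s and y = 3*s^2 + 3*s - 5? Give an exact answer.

Set the curves equal: -s^3 - 2*s^2 + 4*s = 3*s^2 + 3*s - 5, so -s^3 - 5*s^2 + s + 5 = 0, which factors as -(s - 1)*(s + 1)*(s + 5) = 0. The curves meet at s = -5, -1, 1.
On [-5, -1], y = 3*s^2 + 3*s - 5 is on top; that piece has area ∫[-5,-1] (-(-s^3 - 5*s^2 + s + 5)) ds = 128/3.
On [-1, 1], y = -s^3 - 2*s^2 + 4*s is on top; that piece has area ∫[-1,1] (-s^3 - 5*s^2 + s + 5) ds = 20/3.
Total enclosed area = 128/3 + 20/3 = 148/3.

148/3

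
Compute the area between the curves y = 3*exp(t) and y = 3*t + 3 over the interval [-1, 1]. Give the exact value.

-6 - 3*exp(-1) + 3*exp(1)

On [-1, 1], (3*exp(t)) - (3*t + 3) = -3*t + 3*exp(t) - 3 is ≥ 0 throughout, so the area is a single integral of |-3*t + 3*exp(t) - 3|.
∫[-1,1] (-3*t + 3*exp(t) - 3) dt = -6 - 3*exp(-1) + 3*exp(1).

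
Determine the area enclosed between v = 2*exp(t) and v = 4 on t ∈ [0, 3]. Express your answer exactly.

-18 + 8*log(2) + 2*exp(3)

The difference (2*exp(t)) - (4) = 2*exp(t) - 4 changes sign at t = log(2) inside [0, 3], so split the integral there.
∫[0,log(2)] (2*exp(t) - 4) dt = 2 - log(16); the area of that piece is -2 + log(16).
∫[log(2),3] (2*exp(t) - 4) dt = -16 + 4*log(2) + 2*exp(3).
Total area = (-2 + log(16)) + (-16 + 4*log(2) + 2*exp(3)) = -18 + 8*log(2) + 2*exp(3).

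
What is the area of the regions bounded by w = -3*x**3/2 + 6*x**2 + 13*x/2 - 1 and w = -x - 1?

Set the curves equal: -3*x**3/2 + 6*x**2 + 13*x/2 - 1 = -x - 1, so -3*x**3/2 + 6*x**2 + 15*x/2 = 0, which factors as -3*x*(x - 5)*(x + 1)/2 = 0. The curves meet at x = -1, 0, 5.
On [-1, 0], w = -x - 1 is on top; that piece has area ∫[-1,0] (-(-3*x**3/2 + 6*x**2 + 15*x/2)) dx = 11/8.
On [0, 5], w = -3*x**3/2 + 6*x**2 + 13*x/2 - 1 is on top; that piece has area ∫[0,5] (-3*x**3/2 + 6*x**2 + 15*x/2) dx = 875/8.
Total enclosed area = 11/8 + 875/8 = 443/4.

443/4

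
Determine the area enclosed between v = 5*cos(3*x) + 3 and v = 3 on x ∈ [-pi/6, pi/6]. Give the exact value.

On [-pi/6, pi/6], (5*cos(3*x) + 3) - (3) = 5*cos(3*x) is ≥ 0 throughout, so the area is a single integral of |5*cos(3*x)|.
∫[-pi/6,pi/6] (5*cos(3*x)) dx = 10/3.

10/3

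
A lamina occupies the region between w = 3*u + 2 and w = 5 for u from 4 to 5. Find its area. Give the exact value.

On [4, 5], (3*u + 2) - (5) = 3*u - 3 is ≥ 0 throughout, so the area is a single integral of |3*u - 3|.
∫[4,5] (3*u - 3) du = 21/2.

21/2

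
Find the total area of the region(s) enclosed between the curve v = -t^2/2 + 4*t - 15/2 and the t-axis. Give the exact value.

The curve meets the t-axis where -t^2/2 + 4*t - 15/2 = 0, i.e. -(t - 5)*(t - 3)/2 = 0, at t = 3, 5.
On [3, 5] the curve lies above the axis; ∫[3,5] (-t^2/2 + 4*t - 15/2) dt = 2/3, giving area 2/3.

2/3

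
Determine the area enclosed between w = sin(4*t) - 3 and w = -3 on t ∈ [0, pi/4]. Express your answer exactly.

On [0, pi/4], (sin(4*t) - 3) - (-3) = sin(4*t) is ≥ 0 throughout, so the area is a single integral of |sin(4*t)|.
∫[0,pi/4] (sin(4*t)) dt = 1/2.

1/2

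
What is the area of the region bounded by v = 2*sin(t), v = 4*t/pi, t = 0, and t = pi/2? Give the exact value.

On [0, pi/2], (2*sin(t)) - (4*t/pi) = -4*t/pi + 2*sin(t) is ≥ 0 throughout, so the area is a single integral of |-4*t/pi + 2*sin(t)|.
∫[0,pi/2] (-4*t/pi + 2*sin(t)) dt = 2 - pi/2.

2 - pi/2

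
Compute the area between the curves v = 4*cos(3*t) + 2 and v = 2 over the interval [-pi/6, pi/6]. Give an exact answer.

8/3

On [-pi/6, pi/6], (4*cos(3*t) + 2) - (2) = 4*cos(3*t) is ≥ 0 throughout, so the area is a single integral of |4*cos(3*t)|.
∫[-pi/6,pi/6] (4*cos(3*t)) dt = 8/3.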